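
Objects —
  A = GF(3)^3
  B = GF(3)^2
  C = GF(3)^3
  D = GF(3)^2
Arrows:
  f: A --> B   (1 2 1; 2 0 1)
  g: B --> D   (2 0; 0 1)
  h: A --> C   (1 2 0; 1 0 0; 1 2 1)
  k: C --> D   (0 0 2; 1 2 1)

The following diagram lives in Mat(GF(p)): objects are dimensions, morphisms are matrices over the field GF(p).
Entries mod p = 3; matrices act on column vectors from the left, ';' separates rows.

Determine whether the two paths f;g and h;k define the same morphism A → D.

Answer: DOES NOT COMMUTE

Work:
Along f;g (path 1):
  e0=(1,0,0) f-->(1,2) g-->(2,2)
  e1=(0,1,0) f-->(2,0) g-->(1,0)
  e2=(0,0,1) f-->(1,1) g-->(2,1)
  composite₁ = (2 1 2; 2 0 1)
Along h;k (path 2):
  e0=(1,0,0) h-->(1,1,1) k-->(2,1)
  e1=(0,1,0) h-->(2,0,2) k-->(1,1)
  e2=(0,0,1) h-->(0,0,1) k-->(2,1)
  composite₂ = (2 1 2; 1 1 1)
Equal? distinct morphisms ✗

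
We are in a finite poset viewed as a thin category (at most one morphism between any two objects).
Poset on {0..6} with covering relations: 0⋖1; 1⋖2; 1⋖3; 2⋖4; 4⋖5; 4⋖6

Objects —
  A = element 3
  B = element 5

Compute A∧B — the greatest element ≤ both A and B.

Lower bounds of A=3 and B=5: {0,1}
  0 ≤ 1
  1 ≤ 1
glb = 1

Answer: A∧B = 1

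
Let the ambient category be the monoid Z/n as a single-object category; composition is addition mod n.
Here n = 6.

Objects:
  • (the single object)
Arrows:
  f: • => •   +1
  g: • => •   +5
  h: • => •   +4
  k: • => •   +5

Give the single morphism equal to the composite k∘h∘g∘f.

  0 +1≡1 +5≡0 +4≡4 +5≡3  (mod 6)
⟦path⟧: +3

Answer: +3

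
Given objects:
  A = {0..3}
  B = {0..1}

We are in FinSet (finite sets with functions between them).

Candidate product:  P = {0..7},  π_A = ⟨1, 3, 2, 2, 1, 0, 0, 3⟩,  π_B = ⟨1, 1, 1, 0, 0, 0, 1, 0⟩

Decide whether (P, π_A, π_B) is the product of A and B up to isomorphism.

|A|·|B| = 4·2 = 8;  |P| = 8
Check the pairing map k ↦ (π_A(k), π_B(k)):
  0 -> (1,1)
  1 -> (3,1)
  2 -> (2,1)
  3 -> (2,0)
  4 -> (1,0)
  5 -> (0,0)
  6 -> (0,1)
  7 -> (3,0)
distinct pairs in image: 8 / 8 needed
  → bijection onto A×B; projections well-typed.

Answer: VALID PRODUCT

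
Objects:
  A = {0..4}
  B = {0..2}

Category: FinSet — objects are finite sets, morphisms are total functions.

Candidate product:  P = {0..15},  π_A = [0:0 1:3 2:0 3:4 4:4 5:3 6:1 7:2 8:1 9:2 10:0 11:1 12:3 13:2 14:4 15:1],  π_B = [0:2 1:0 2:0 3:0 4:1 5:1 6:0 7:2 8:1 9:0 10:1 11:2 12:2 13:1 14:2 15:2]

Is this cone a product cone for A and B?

|A|·|B| = 5·3 = 15;  |P| = 16
  → cardinalities differ; no bijection possible.

Answer: NOT A VALID PRODUCT — |P|=16 ≠ |A|·|B|=15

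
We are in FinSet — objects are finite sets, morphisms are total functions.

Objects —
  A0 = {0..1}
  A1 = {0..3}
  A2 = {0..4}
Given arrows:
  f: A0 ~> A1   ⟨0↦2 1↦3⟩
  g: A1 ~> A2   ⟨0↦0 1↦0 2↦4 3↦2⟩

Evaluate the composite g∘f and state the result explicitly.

  0 f~>2 g~>4
  1 f~>3 g~>2
result: ⟨0↦4 1↦2⟩

Answer: ⟨0↦4 1↦2⟩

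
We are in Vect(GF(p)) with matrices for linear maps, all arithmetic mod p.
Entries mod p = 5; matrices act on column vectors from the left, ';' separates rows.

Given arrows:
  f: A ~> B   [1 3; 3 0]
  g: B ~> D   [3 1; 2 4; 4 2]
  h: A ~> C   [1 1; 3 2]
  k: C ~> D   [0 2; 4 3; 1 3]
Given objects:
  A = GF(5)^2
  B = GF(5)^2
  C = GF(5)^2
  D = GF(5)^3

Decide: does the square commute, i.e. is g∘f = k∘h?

Answer: DOES NOT COMMUTE

Work:
1) trace f;g:
  e0=⟨1,0⟩ f~>⟨1,3⟩ g~>⟨1,4,0⟩
  e1=⟨0,1⟩ f~>⟨3,0⟩ g~>⟨4,1,2⟩
  composite₁ = [1 4; 4 1; 0 2]
2) trace h;k:
  e0=⟨1,0⟩ h~>⟨1,3⟩ k~>⟨1,3,0⟩
  e1=⟨0,1⟩ h~>⟨1,2⟩ k~>⟨4,0,2⟩
  composite₂ = [1 4; 3 0; 0 2]
Equal? NO — does not commute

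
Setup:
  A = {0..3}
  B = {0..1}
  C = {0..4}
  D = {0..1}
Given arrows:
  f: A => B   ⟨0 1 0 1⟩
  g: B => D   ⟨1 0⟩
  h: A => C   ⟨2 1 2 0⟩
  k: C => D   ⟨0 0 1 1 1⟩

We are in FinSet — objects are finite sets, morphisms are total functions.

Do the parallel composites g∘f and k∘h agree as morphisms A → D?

Answer: COMMUTES

Trace:
Path 1 = f;g:
  0 f=>0 g=>1
  1 f=>1 g=>0
  2 f=>0 g=>1
  3 f=>1 g=>0
  ⟦path⟧₁ = ⟨1 0 1 0⟩
Path 2 = h;k:
  0 h=>2 k=>1
  1 h=>1 k=>0
  2 h=>2 k=>1
  3 h=>0 k=>0
  ⟦path⟧₂ = ⟨1 0 1 0⟩
Equal? equal; square commutes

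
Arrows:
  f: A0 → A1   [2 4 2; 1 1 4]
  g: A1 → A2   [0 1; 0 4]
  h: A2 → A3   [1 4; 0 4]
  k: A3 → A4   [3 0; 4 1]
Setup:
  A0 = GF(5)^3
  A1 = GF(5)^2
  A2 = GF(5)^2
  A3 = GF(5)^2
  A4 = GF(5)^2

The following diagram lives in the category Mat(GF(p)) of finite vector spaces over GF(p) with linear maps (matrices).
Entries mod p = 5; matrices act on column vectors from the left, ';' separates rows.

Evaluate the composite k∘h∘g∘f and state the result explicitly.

Answer: [1 1 4; 4 4 1]

Work:
  e0=[1,0,0] f→[2,1] g→[1,4] h→[2,1] k→[1,4]
  e1=[0,1,0] f→[4,1] g→[1,4] h→[2,1] k→[1,4]
  e2=[0,0,1] f→[2,4] g→[4,1] h→[3,4] k→[4,1]
composite: [1 1 4; 4 4 1]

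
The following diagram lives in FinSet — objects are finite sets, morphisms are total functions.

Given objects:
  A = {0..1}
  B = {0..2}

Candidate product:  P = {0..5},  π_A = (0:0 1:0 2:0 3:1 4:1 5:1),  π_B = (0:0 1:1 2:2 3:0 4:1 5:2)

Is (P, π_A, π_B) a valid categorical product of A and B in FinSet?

|A|·|B| = 2·3 = 6;  |P| = 6
Check the pairing map k ↦ (π_A(k), π_B(k)):
  0 : (0,0)
  1 : (0,1)
  2 : (0,2)
  3 : (1,0)
  4 : (1,1)
  5 : (1,2)
distinct pairs in image: 6 / 6 needed
  → bijection onto A×B; projections well-typed.

Answer: VALID PRODUCT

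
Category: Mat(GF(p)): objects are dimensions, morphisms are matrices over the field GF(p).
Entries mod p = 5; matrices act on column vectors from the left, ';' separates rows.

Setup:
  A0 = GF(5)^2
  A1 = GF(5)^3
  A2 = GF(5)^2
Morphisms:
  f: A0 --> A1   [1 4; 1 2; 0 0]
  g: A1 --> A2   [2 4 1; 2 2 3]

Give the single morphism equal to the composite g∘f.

  e0=(1,0) f-->(1,1,0) g-->(1,4)
  e1=(0,1) f-->(4,2,0) g-->(1,2)
⟦path⟧: [1 1; 4 2]

Answer: [1 1; 4 2]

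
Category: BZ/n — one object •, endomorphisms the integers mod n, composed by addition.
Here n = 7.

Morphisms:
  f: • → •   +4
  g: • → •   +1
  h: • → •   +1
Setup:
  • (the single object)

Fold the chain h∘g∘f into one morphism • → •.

  0 +4≡4 +1≡5 +1≡6  (mod 7)
composite: +6

Answer: +6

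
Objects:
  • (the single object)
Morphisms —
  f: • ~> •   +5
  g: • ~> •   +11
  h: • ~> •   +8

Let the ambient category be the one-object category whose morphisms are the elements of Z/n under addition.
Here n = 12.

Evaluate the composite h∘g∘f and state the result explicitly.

  0 +5≡5 +11≡4 +8≡0  (mod 12)
composite: +0

Answer: +0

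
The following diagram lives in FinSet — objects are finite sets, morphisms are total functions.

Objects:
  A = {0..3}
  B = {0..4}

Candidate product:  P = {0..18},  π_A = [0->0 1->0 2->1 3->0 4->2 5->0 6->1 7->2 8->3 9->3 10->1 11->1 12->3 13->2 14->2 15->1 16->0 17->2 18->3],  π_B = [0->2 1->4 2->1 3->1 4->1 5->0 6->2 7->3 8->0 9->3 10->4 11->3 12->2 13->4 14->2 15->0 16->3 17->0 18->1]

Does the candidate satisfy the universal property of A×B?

Answer: NOT A VALID PRODUCT — |P|=19 ≠ |A|·|B|=20

Work:
|A|·|B| = 4·5 = 20;  |P| = 19
  → cardinalities differ; no bijection possible.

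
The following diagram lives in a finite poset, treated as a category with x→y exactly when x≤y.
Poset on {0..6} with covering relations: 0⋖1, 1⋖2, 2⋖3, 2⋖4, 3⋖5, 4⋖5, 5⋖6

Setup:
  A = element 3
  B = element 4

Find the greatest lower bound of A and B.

Lower bounds of A=3 and B=4: {0,1,2}
  0 <= 2
  1 <= 2
  2 <= 2
glb = 2

Answer: A∧B = 2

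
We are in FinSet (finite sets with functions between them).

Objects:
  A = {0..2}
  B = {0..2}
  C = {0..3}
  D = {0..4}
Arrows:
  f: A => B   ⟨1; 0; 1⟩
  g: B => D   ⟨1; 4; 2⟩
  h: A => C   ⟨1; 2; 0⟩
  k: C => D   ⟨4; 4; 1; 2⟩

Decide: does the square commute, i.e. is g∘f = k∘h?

Answer: COMMUTES

Work:
1) trace f;g:
  0 f=>1 g=>4
  1 f=>0 g=>1
  2 f=>1 g=>4
  result₁ = ⟨4; 1; 4⟩
2) trace h;k:
  0 h=>1 k=>4
  1 h=>2 k=>1
  2 h=>0 k=>4
  result₂ = ⟨4; 1; 4⟩
Equal? equal; square commutes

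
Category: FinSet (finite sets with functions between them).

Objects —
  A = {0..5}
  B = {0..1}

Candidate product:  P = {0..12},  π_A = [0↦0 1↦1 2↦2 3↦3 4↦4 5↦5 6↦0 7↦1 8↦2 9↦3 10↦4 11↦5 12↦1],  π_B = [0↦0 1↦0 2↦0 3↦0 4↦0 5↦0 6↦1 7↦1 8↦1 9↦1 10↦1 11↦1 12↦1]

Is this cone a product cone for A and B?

|A|·|B| = 6·2 = 12;  |P| = 13
  → cardinalities differ; no bijection possible.

Answer: NOT A VALID PRODUCT — |P|=13 ≠ |A|·|B|=12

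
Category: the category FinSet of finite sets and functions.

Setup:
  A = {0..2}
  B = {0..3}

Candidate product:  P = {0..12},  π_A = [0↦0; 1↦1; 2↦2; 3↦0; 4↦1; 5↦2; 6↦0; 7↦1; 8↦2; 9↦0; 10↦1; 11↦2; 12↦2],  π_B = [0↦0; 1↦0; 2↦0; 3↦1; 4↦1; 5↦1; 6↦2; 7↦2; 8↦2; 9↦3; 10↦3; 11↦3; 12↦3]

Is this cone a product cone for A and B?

Answer: NOT A VALID PRODUCT — |P|=13 ≠ |A|·|B|=12

Trace:
|A|·|B| = 3·4 = 12;  |P| = 13
  → cardinalities differ; no bijection possible.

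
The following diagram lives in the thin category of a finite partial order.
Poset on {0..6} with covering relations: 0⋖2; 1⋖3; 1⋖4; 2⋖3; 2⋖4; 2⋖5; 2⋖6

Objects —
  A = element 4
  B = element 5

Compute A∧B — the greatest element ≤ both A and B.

{x : x⊑A ∧ x⊑B} = {0,2}  (A=4, B=5)
  0 ⊑ 2
  2 ⊑ 2
glb = 2

Answer: A∧B = 2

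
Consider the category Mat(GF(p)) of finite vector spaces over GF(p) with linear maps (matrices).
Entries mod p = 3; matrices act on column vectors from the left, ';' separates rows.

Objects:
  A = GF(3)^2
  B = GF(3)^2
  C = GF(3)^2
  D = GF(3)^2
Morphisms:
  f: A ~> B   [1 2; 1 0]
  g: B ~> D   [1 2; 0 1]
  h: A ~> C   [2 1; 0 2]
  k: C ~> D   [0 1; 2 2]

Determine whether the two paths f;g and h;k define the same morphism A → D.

Path 1 = f;g:
  e0=⟨1,0⟩ f~>⟨1,1⟩ g~>⟨0,1⟩
  e1=⟨0,1⟩ f~>⟨2,0⟩ g~>⟨2,0⟩
  composite₁ = [0 2; 1 0]
Path 2 = h;k:
  e0=⟨1,0⟩ h~>⟨2,0⟩ k~>⟨0,1⟩
  e1=⟨0,1⟩ h~>⟨1,2⟩ k~>⟨2,0⟩
  composite₂ = [0 2; 1 0]
Equal? YES — commutes

Answer: COMMUTES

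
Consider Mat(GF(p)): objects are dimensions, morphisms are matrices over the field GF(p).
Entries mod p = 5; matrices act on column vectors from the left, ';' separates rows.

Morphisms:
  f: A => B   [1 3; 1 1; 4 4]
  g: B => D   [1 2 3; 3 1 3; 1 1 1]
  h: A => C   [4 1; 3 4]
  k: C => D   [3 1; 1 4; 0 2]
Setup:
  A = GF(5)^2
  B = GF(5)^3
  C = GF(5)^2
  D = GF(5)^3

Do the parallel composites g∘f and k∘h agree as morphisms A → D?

Answer: COMMUTES

Derivation:
Path 1 = f;g:
  e0=⟨1,0⟩ f=>⟨1,1,4⟩ g=>⟨0,1,1⟩
  e1=⟨0,1⟩ f=>⟨3,1,4⟩ g=>⟨2,2,3⟩
  result₁ = [0 2; 1 2; 1 3]
Path 2 = h;k:
  e0=⟨1,0⟩ h=>⟨4,3⟩ k=>⟨0,1,1⟩
  e1=⟨0,1⟩ h=>⟨1,4⟩ k=>⟨2,2,3⟩
  result₂ = [0 2; 1 2; 1 3]
Equal? same morphism ✓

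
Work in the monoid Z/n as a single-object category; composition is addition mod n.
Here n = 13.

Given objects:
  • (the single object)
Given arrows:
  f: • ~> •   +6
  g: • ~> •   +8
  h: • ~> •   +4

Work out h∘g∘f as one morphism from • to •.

  0 +6≡6 +8≡1 +4≡5  (mod 13)
composite: +5

Answer: +5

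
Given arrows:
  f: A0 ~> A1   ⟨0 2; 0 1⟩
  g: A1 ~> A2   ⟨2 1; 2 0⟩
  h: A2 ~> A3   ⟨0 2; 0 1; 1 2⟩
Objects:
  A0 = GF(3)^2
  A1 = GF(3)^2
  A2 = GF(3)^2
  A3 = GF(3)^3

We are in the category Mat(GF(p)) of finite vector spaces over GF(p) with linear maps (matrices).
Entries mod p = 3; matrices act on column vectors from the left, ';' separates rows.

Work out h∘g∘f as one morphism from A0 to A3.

  e0=(1,0) f~>(0,0) g~>(0,0) h~>(0,0,0)
  e1=(0,1) f~>(2,1) g~>(2,1) h~>(2,1,1)
result: ⟨0 2; 0 1; 0 1⟩

Answer: ⟨0 2; 0 1; 0 1⟩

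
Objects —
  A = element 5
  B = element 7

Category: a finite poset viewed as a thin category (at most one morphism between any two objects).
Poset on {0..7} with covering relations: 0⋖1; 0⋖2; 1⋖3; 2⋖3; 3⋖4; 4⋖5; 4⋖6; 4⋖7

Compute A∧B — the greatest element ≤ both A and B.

Lower bounds of A=5 and B=7: {0,1,2,3,4}
  0 ≤ 4
  1 ≤ 4
  2 ≤ 4
  3 ≤ 4
  4 ≤ 4
glb = 4

Answer: A∧B = 4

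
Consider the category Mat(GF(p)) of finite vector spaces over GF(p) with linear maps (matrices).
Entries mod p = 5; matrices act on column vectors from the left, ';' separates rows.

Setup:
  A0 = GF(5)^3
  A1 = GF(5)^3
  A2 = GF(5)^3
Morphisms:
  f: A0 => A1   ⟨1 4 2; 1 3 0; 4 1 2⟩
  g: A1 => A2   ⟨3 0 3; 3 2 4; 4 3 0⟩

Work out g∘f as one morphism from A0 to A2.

  e0=[1,0,0] f=>[1,1,4] g=>[0,1,2]
  e1=[0,1,0] f=>[4,3,1] g=>[0,2,0]
  e2=[0,0,1] f=>[2,0,2] g=>[2,4,3]
composite: ⟨0 0 2; 1 2 4; 2 0 3⟩

Answer: ⟨0 0 2; 1 2 4; 2 0 3⟩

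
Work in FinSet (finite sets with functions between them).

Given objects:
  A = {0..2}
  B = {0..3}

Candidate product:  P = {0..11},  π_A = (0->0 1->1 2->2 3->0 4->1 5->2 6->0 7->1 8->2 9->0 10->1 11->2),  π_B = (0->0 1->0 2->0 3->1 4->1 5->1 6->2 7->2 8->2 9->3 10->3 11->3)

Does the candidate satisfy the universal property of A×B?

|A|·|B| = 3·4 = 12;  |P| = 12
Check the pairing map k ↦ (π_A(k), π_B(k)):
  0 -> (0,0)
  1 -> (1,0)
  2 -> (2,0)
  3 -> (0,1)
  4 -> (1,1)
  5 -> (2,1)
  6 -> (0,2)
  7 -> (1,2)
  8 -> (2,2)
  9 -> (0,3)
  10 -> (1,3)
  11 -> (2,3)
distinct pairs in image: 12 / 12 needed
  → bijection onto A×B; projections well-typed.

Answer: VALID PRODUCT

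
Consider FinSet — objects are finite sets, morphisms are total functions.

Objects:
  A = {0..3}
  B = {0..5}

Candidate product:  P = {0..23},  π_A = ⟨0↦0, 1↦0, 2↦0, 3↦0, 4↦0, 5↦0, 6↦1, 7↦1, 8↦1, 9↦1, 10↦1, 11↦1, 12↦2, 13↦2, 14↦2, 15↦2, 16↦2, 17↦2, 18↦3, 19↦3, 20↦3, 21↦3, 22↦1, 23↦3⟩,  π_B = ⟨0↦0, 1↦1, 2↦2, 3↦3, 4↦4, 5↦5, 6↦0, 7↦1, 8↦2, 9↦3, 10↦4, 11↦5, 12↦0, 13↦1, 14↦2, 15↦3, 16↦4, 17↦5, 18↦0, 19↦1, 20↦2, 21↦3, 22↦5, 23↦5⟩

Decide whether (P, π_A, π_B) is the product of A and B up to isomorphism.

Answer: NOT A VALID PRODUCT — duplicate pair at indices 11,22

Work:
|A|·|B| = 4·6 = 24;  |P| = 24
Check the pairing map k ↦ (π_A(k), π_B(k)):
  0 ↦ (0,0)
  1 ↦ (0,1)
  2 ↦ (0,2)
  3 ↦ (0,3)
  4 ↦ (0,4)
  5 ↦ (0,5)
  6 ↦ (1,0)
  7 ↦ (1,1)
  8 ↦ (1,2)
  9 ↦ (1,3)
  10 ↦ (1,4)
  11 ↦ (1,5)
  12 ↦ (2,0)
  13 ↦ (2,1)
  14 ↦ (2,2)
  15 ↦ (2,3)
  16 ↦ (2,4)
  17 ↦ (2,5)
  18 ↦ (3,0)
  19 ↦ (3,1)
  20 ↦ (3,2)
  21 ↦ (3,3)
  22 ↦ (1,5)  ✗ repeats pair of k=11
  23 ↦ (3,5)
distinct pairs in image: 23 / 24 needed
  → (1,5) hit at k=11 and k=22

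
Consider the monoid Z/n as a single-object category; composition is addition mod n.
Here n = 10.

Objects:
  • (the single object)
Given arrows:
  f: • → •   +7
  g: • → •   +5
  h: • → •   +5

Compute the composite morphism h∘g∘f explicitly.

Answer: +7

Derivation:
  0 +7≡7 +5≡2 +5≡7  (mod 10)
composite: +7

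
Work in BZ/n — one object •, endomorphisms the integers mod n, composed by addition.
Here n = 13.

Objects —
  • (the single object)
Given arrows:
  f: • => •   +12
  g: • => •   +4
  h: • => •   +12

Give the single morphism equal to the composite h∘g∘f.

  0 +12≡12 +4≡3 +12≡2  (mod 13)
⟦path⟧: +2

Answer: +2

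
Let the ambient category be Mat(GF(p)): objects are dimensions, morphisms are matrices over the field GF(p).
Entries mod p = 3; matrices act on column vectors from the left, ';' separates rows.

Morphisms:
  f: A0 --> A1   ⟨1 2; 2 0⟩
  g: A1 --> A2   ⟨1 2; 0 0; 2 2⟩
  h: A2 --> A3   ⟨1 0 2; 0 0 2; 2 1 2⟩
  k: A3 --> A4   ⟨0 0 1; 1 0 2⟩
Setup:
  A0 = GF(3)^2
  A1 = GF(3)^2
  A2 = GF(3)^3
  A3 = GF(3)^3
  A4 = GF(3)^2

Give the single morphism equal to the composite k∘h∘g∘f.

Answer: ⟨1 0; 1 1⟩

Work:
  e0=(1,0) f-->(1,2) g-->(2,0,0) h-->(2,0,1) k-->(1,1)
  e1=(0,1) f-->(2,0) g-->(2,0,1) h-->(1,2,0) k-->(0,1)
⟦path⟧: ⟨1 0; 1 1⟩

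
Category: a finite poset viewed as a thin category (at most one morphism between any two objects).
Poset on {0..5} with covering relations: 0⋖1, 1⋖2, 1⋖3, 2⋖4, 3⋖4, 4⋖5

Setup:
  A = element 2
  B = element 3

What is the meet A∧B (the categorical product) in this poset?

{x : x⊑A ∧ x⊑B} = {0,1}  (A=2, B=3)
  0 ⊑ 1
  1 ⊑ 1
glb = 1

Answer: A∧B = 1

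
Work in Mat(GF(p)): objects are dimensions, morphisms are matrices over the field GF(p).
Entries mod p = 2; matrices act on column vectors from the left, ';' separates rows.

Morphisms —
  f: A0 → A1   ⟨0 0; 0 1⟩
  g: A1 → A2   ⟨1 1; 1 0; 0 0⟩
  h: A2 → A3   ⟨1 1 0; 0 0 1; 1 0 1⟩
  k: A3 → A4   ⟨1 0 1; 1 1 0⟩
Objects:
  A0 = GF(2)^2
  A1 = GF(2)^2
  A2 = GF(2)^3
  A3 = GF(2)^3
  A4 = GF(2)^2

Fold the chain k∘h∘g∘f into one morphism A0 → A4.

  e0=(1,0) f→(0,0) g→(0,0,0) h→(0,0,0) k→(0,0)
  e1=(0,1) f→(0,1) g→(1,0,0) h→(1,0,1) k→(0,1)
composite: ⟨0 0; 0 1⟩

Answer: ⟨0 0; 0 1⟩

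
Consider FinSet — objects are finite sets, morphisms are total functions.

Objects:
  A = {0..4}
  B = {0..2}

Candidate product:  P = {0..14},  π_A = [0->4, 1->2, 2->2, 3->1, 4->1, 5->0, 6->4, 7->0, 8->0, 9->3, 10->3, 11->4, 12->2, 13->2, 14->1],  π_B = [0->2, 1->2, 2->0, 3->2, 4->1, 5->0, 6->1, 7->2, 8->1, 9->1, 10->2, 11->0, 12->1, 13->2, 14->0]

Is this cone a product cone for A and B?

|A|·|B| = 5·3 = 15;  |P| = 15
Check the pairing map k ↦ (π_A(k), π_B(k)):
  0 -> (4,2)
  1 -> (2,2)
  2 -> (2,0)
  3 -> (1,2)
  4 -> (1,1)
  5 -> (0,0)
  6 -> (4,1)
  7 -> (0,2)
  8 -> (0,1)
  9 -> (3,1)
  10 -> (3,2)
  11 -> (4,0)
  12 -> (2,1)
  13 -> (2,2)  ✗ repeats pair of k=1
  14 -> (1,0)
distinct pairs in image: 14 / 15 needed
  → (2,2) hit at k=1 and k=13

Answer: NOT A VALID PRODUCT — duplicate pair at indices 1,13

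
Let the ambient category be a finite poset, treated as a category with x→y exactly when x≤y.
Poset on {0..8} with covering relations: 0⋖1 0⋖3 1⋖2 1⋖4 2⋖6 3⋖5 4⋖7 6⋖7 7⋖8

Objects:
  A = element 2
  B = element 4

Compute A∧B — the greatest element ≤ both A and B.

Answer: A∧B = 1

Work:
Common predecessors of 2,4: {0,1}
  0 <= 1
  1 <= 1
glb = 1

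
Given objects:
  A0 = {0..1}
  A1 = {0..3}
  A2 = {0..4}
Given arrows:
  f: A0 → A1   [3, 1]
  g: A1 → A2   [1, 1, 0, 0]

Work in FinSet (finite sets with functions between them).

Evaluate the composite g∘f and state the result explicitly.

Answer: [0, 1]

Work:
  0 f→3 g→0
  1 f→1 g→1
result: [0, 1]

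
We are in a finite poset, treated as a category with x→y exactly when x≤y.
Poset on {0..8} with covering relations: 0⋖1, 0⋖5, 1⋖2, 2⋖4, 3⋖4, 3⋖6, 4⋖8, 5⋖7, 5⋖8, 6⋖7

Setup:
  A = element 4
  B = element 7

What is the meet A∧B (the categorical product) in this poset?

Lower bounds of A=4 and B=7: {0,3}
  maximal lower bounds 0 and 3 are incomparable: neither 0<=3 nor 3<=0
→ no greatest lower bound exists

Answer: NO MEET EXISTS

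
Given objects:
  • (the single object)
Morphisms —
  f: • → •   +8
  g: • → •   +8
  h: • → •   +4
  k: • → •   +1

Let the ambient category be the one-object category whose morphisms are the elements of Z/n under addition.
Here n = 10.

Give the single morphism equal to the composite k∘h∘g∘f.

  0 +8≡8 +8≡6 +4≡0 +1≡1  (mod 10)
result: +1

Answer: +1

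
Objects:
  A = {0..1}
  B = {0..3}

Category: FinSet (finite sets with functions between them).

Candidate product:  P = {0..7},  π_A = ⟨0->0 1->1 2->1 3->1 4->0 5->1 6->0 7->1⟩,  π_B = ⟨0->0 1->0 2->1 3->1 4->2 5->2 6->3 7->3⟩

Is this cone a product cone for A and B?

|A|·|B| = 2·4 = 8;  |P| = 8
Check the pairing map k ↦ (π_A(k), π_B(k)):
  0 -> (0,0)
  1 -> (1,0)
  2 -> (1,1)
  3 -> (1,1)  ✗ repeats pair of k=2
  4 -> (0,2)
  5 -> (1,2)
  6 -> (0,3)
  7 -> (1,3)
distinct pairs in image: 7 / 8 needed
  → (1,1) hit at k=2 and k=3

Answer: NOT A VALID PRODUCT — duplicate pair at indices 3,2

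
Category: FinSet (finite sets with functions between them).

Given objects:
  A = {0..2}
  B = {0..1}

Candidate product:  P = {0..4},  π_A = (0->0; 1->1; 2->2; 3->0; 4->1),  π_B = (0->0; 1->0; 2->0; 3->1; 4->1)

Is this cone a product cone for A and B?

|A|·|B| = 3·2 = 6;  |P| = 5
  → cardinalities differ; no bijection possible.

Answer: NOT A VALID PRODUCT — |P|=5 ≠ |A|·|B|=6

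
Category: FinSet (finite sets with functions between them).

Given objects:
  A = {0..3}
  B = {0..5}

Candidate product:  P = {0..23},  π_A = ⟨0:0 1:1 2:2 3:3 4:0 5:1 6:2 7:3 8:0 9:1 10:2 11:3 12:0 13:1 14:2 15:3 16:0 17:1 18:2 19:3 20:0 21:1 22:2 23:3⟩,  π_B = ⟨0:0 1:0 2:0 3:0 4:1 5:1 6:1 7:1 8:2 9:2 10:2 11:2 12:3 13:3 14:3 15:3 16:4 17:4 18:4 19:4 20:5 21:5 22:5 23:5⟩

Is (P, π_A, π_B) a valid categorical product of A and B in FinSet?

|A|·|B| = 4·6 = 24;  |P| = 24
Check the pairing map k ↦ (π_A(k), π_B(k)):
  0 : (0,0)
  1 : (1,0)
  2 : (2,0)
  3 : (3,0)
  4 : (0,1)
  5 : (1,1)
  6 : (2,1)
  7 : (3,1)
  8 : (0,2)
  9 : (1,2)
  10 : (2,2)
  11 : (3,2)
  12 : (0,3)
  13 : (1,3)
  14 : (2,3)
  15 : (3,3)
  16 : (0,4)
  17 : (1,4)
  18 : (2,4)
  19 : (3,4)
  20 : (0,5)
  21 : (1,5)
  22 : (2,5)
  23 : (3,5)
distinct pairs in image: 24 / 24 needed
  → bijection onto A×B; projections well-typed.

Answer: VALID PRODUCT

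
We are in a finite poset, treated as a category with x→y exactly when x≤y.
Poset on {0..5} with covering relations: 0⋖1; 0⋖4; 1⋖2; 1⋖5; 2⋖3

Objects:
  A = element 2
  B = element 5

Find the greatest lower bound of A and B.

Answer: A∧B = 1

Trace:
Lower bounds of A=2 and B=5: {0,1}
  0 <= 1
  1 <= 1
glb = 1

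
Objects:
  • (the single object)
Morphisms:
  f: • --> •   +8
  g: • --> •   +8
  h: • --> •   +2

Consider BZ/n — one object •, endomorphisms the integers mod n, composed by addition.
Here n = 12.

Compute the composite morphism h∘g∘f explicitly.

Answer: +6

Work:
  0 +8≡8 +8≡4 +2≡6  (mod 12)
composite: +6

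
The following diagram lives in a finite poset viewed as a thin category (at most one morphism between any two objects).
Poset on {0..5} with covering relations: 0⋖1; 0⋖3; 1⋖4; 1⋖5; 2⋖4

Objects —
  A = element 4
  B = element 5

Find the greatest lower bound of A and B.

Lower bounds of A=4 and B=5: {0,1}
  0 <= 1
  1 <= 1
glb = 1

Answer: A∧B = 1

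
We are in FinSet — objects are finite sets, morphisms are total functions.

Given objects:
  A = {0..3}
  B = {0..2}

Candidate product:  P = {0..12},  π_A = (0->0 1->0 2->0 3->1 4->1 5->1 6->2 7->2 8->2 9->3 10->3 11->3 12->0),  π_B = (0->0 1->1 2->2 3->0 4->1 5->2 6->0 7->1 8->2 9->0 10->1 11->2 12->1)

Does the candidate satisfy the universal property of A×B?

|A|·|B| = 4·3 = 12;  |P| = 13
  → cardinalities differ; no bijection possible.

Answer: NOT A VALID PRODUCT — |P|=13 ≠ |A|·|B|=12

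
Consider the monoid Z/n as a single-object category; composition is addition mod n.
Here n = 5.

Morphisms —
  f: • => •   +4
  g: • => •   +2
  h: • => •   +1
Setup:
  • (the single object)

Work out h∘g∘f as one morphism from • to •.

Answer: +2

Work:
  0 +4≡4 +2≡1 +1≡2  (mod 5)
composite: +2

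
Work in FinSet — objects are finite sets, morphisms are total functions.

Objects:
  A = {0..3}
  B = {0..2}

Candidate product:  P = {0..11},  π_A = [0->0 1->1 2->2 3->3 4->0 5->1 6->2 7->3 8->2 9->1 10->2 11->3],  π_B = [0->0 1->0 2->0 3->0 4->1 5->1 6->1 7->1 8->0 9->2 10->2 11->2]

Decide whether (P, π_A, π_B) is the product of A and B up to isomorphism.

|A|·|B| = 4·3 = 12;  |P| = 12
Check the pairing map k ↦ (π_A(k), π_B(k)):
  0 -> (0,0)
  1 -> (1,0)
  2 -> (2,0)
  3 -> (3,0)
  4 -> (0,1)
  5 -> (1,1)
  6 -> (2,1)
  7 -> (3,1)
  8 -> (2,0)  ✗ repeats pair of k=2
  9 -> (1,2)
  10 -> (2,2)
  11 -> (3,2)
distinct pairs in image: 11 / 12 needed
  → (2,0) hit at k=2 and k=8

Answer: NOT A VALID PRODUCT — duplicate pair at indices 2,8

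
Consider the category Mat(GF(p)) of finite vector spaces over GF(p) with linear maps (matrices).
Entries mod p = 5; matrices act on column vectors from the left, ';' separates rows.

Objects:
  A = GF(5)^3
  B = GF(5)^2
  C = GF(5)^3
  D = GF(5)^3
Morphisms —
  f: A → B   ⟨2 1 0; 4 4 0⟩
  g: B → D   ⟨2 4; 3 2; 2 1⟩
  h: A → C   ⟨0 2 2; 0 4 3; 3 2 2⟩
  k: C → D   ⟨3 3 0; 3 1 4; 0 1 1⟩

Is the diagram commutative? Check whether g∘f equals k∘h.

Path 1 = f;g:
  e0=[1,0,0] f→[2,4] g→[0,4,3]
  e1=[0,1,0] f→[1,4] g→[3,1,1]
  e2=[0,0,1] f→[0,0] g→[0,0,0]
  result₁ = ⟨0 3 0; 4 1 0; 3 1 0⟩
Path 2 = h;k:
  e0=[1,0,0] h→[0,0,3] k→[0,2,3]
  e1=[0,1,0] h→[2,4,2] k→[3,3,1]
  e2=[0,0,1] h→[2,3,2] k→[0,2,0]
  result₂ = ⟨0 3 0; 2 3 2; 3 1 0⟩
Equal? NO — does not commute

Answer: DOES NOT COMMUTE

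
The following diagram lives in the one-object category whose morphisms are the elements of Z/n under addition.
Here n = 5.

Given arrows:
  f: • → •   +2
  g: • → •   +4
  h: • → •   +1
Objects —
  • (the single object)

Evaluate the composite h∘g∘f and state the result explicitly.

Answer: +2

Derivation:
  0 +2≡2 +4≡1 +1≡2  (mod 5)
⟦path⟧: +2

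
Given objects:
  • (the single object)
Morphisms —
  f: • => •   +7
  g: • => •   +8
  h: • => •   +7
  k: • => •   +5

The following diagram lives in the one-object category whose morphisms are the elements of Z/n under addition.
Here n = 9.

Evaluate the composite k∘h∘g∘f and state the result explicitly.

Answer: +0

Trace:
  0 +7≡7 +8≡6 +7≡4 +5≡0  (mod 9)
composite: +0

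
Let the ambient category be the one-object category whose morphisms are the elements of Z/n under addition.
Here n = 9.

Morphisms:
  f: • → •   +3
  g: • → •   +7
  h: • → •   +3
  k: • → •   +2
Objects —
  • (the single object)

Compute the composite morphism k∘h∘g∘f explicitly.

  0 +3≡3 +7≡1 +3≡4 +2≡6  (mod 9)
⟦path⟧: +6

Answer: +6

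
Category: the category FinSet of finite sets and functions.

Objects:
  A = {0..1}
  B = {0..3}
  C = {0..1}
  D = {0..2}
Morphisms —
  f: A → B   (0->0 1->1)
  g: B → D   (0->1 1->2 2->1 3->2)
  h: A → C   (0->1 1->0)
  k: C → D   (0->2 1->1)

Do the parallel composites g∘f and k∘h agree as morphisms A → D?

Along f;g (path 1):
  0 f→0 g→1
  1 f→1 g→2
  result₁ = (0->1 1->2)
Along h;k (path 2):
  0 h→1 k→1
  1 h→0 k→2
  result₂ = (0->1 1->2)
Equal? same morphism ✓

Answer: COMMUTES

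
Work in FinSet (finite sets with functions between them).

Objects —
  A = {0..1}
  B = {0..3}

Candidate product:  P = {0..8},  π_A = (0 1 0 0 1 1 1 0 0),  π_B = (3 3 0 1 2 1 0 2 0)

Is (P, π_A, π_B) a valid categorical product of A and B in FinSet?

Answer: NOT A VALID PRODUCT — |P|=9 ≠ |A|·|B|=8

Trace:
|A|·|B| = 2·4 = 8;  |P| = 9
  → cardinalities differ; no bijection possible.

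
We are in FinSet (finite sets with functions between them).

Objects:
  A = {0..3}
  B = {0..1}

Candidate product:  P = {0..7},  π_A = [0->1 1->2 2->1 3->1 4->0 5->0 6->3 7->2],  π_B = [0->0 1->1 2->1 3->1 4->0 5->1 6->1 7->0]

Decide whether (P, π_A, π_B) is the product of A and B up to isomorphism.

|A|·|B| = 4·2 = 8;  |P| = 8
Check the pairing map k ↦ (π_A(k), π_B(k)):
  0 -> (1,0)
  1 -> (2,1)
  2 -> (1,1)
  3 -> (1,1)  ✗ repeats pair of k=2
  4 -> (0,0)
  5 -> (0,1)
  6 -> (3,1)
  7 -> (2,0)
distinct pairs in image: 7 / 8 needed
  → (1,1) hit at k=2 and k=3

Answer: NOT A VALID PRODUCT — duplicate pair at indices 2,3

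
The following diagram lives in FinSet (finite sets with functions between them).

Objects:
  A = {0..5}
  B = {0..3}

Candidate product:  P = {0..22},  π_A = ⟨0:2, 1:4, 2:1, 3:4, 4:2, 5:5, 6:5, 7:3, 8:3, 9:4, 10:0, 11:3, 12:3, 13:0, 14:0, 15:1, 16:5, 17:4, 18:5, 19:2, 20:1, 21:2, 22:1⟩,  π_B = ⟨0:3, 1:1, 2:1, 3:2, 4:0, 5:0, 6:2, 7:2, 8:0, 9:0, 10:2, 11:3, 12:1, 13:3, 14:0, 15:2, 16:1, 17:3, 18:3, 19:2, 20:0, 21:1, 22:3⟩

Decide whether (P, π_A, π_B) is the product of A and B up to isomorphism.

|A|·|B| = 6·4 = 24;  |P| = 23
  → cardinalities differ; no bijection possible.

Answer: NOT A VALID PRODUCT — |P|=23 ≠ |A|·|B|=24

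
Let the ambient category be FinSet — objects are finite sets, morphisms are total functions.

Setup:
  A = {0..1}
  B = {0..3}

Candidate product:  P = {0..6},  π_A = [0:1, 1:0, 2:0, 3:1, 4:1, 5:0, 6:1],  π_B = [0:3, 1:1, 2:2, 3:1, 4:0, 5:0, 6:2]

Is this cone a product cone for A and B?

|A|·|B| = 2·4 = 8;  |P| = 7
  → cardinalities differ; no bijection possible.

Answer: NOT A VALID PRODUCT — |P|=7 ≠ |A|·|B|=8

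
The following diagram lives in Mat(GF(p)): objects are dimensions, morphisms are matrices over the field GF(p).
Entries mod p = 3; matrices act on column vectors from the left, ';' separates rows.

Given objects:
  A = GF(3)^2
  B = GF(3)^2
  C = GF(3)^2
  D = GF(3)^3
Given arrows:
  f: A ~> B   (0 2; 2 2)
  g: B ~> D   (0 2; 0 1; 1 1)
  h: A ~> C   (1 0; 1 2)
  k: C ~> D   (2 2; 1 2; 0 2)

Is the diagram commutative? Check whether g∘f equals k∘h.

Along f;g (path 1):
  e0=(1,0) f~>(0,2) g~>(1,2,2)
  e1=(0,1) f~>(2,2) g~>(1,2,1)
  ⟦path⟧₁ = (1 1; 2 2; 2 1)
Along h;k (path 2):
  e0=(1,0) h~>(1,1) k~>(1,0,2)
  e1=(0,1) h~>(0,2) k~>(1,1,1)
  ⟦path⟧₂ = (1 1; 0 1; 2 1)
Equal? differ; not commutative

Answer: DOES NOT COMMUTE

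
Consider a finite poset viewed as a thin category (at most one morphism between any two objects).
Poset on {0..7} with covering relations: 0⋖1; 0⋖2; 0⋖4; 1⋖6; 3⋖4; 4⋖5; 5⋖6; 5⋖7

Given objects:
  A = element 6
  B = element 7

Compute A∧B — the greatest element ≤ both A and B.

Common predecessors of 6,7: {0,3,4,5}
  0 ⊑ 5
  3 ⊑ 5
  4 ⊑ 5
  5 ⊑ 5
glb = 5

Answer: A∧B = 5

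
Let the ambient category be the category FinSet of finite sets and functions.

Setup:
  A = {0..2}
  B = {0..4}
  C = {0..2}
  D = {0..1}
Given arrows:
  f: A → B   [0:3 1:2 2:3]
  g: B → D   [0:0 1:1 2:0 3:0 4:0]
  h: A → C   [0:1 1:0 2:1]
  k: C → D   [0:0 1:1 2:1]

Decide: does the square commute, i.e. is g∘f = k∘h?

Answer: DOES NOT COMMUTE

Trace:
1) trace f;g:
  0 f→3 g→0
  1 f→2 g→0
  2 f→3 g→0
  composite₁ = [0:0 1:0 2:0]
2) trace h;k:
  0 h→1 k→1
  1 h→0 k→0
  2 h→1 k→1
  composite₂ = [0:1 1:0 2:1]
Equal? NO — does not commute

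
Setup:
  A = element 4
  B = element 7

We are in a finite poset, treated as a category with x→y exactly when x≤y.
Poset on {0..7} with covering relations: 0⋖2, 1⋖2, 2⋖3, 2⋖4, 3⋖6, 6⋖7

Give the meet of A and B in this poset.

Answer: A∧B = 2

Derivation:
Lower bounds of A=4 and B=7: {0,1,2}
  0 <= 2
  1 <= 2
  2 <= 2
glb = 2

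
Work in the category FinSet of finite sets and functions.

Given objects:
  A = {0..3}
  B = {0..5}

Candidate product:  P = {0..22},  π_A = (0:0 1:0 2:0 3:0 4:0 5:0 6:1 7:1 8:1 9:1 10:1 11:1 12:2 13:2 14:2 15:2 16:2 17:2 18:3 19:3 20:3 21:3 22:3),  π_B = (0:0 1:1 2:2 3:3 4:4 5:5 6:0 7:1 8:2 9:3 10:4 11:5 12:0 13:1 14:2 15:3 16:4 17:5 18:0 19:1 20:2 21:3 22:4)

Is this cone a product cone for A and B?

Answer: NOT A VALID PRODUCT — |P|=23 ≠ |A|·|B|=24

Trace:
|A|·|B| = 4·6 = 24;  |P| = 23
  → cardinalities differ; no bijection possible.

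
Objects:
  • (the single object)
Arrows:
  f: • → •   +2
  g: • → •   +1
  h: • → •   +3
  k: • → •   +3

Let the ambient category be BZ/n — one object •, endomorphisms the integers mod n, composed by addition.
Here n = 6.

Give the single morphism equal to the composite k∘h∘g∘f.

Answer: +3

Trace:
  0 +2≡2 +1≡3 +3≡0 +3≡3  (mod 6)
composite: +3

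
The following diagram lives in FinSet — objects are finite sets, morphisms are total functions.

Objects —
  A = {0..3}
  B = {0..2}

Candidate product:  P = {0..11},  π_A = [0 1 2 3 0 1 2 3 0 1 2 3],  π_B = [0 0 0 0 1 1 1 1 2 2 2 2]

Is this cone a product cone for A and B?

Answer: VALID PRODUCT

Derivation:
|A|·|B| = 4·3 = 12;  |P| = 12
Check the pairing map k ↦ (π_A(k), π_B(k)):
  0 ↦ (0,0)
  1 ↦ (1,0)
  2 ↦ (2,0)
  3 ↦ (3,0)
  4 ↦ (0,1)
  5 ↦ (1,1)
  6 ↦ (2,1)
  7 ↦ (3,1)
  8 ↦ (0,2)
  9 ↦ (1,2)
  10 ↦ (2,2)
  11 ↦ (3,2)
distinct pairs in image: 12 / 12 needed
  → bijection onto A×B; projections well-typed.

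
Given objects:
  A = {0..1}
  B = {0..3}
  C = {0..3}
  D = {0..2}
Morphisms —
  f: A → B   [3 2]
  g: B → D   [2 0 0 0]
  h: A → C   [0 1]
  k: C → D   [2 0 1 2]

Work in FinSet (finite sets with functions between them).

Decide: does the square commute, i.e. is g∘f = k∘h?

Answer: DOES NOT COMMUTE

Trace:
1) trace f;g:
  0 f→3 g→0
  1 f→2 g→0
  result₁ = [0 0]
2) trace h;k:
  0 h→0 k→2
  1 h→1 k→0
  result₂ = [2 0]
Equal? differ; not commutative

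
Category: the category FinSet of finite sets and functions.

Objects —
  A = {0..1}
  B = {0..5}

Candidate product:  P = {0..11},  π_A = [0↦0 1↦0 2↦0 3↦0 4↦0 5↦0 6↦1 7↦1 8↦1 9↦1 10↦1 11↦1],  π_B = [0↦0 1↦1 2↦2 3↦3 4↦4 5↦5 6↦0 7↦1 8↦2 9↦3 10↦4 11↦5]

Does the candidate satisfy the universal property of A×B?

Answer: VALID PRODUCT

Work:
|A|·|B| = 2·6 = 12;  |P| = 12
Check the pairing map k ↦ (π_A(k), π_B(k)):
  0 ↦ (0,0)
  1 ↦ (0,1)
  2 ↦ (0,2)
  3 ↦ (0,3)
  4 ↦ (0,4)
  5 ↦ (0,5)
  6 ↦ (1,0)
  7 ↦ (1,1)
  8 ↦ (1,2)
  9 ↦ (1,3)
  10 ↦ (1,4)
  11 ↦ (1,5)
distinct pairs in image: 12 / 12 needed
  → bijection onto A×B; projections well-typed.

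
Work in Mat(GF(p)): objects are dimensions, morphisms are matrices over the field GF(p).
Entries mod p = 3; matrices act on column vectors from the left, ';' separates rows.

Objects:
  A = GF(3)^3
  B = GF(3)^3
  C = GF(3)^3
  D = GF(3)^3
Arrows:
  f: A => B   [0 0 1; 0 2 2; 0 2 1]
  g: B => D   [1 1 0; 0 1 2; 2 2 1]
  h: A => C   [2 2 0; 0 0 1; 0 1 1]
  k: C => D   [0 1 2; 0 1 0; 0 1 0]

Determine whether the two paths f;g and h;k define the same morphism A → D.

Answer: COMMUTES

Trace:
Along f;g (path 1):
  e0=[1,0,0] f=>[0,0,0] g=>[0,0,0]
  e1=[0,1,0] f=>[0,2,2] g=>[2,0,0]
  e2=[0,0,1] f=>[1,2,1] g=>[0,1,1]
  ⟦path⟧₁ = [0 2 0; 0 0 1; 0 0 1]
Along h;k (path 2):
  e0=[1,0,0] h=>[2,0,0] k=>[0,0,0]
  e1=[0,1,0] h=>[2,0,1] k=>[2,0,0]
  e2=[0,0,1] h=>[0,1,1] k=>[0,1,1]
  ⟦path⟧₂ = [0 2 0; 0 0 1; 0 0 1]
Equal? same morphism ✓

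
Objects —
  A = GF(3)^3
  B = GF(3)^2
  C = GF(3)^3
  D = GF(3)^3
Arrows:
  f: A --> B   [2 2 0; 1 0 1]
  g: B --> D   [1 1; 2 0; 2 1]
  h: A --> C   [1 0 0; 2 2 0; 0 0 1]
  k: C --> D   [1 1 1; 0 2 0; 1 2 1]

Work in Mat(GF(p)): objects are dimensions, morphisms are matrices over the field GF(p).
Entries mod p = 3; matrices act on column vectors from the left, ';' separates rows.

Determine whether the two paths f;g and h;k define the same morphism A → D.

Along f;g (path 1):
  e0=[1,0,0] f-->[2,1] g-->[0,1,2]
  e1=[0,1,0] f-->[2,0] g-->[2,1,1]
  e2=[0,0,1] f-->[0,1] g-->[1,0,1]
  result₁ = [0 2 1; 1 1 0; 2 1 1]
Along h;k (path 2):
  e0=[1,0,0] h-->[1,2,0] k-->[0,1,2]
  e1=[0,1,0] h-->[0,2,0] k-->[2,1,1]
  e2=[0,0,1] h-->[0,0,1] k-->[1,0,1]
  result₂ = [0 2 1; 1 1 0; 2 1 1]
Equal? equal; square commutes

Answer: COMMUTES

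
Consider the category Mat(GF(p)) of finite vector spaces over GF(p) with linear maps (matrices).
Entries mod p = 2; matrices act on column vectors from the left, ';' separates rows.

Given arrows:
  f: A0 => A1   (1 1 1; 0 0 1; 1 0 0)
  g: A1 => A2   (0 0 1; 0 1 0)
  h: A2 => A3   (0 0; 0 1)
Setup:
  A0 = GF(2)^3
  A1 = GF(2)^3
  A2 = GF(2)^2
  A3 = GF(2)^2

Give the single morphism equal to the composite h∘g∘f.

Answer: (0 0 0; 0 0 1)

Trace:
  e0=⟨1,0,0⟩ f=>⟨1,0,1⟩ g=>⟨1,0⟩ h=>⟨0,0⟩
  e1=⟨0,1,0⟩ f=>⟨1,0,0⟩ g=>⟨0,0⟩ h=>⟨0,0⟩
  e2=⟨0,0,1⟩ f=>⟨1,1,0⟩ g=>⟨0,1⟩ h=>⟨0,1⟩
result: (0 0 0; 0 0 1)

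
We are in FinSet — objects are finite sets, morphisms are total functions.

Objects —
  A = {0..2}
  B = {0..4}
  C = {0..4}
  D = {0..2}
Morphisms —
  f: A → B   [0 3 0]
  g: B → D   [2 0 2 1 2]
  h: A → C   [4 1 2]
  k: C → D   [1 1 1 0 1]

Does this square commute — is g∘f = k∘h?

Answer: DOES NOT COMMUTE

Derivation:
1) trace f;g:
  0 f→0 g→2
  1 f→3 g→1
  2 f→0 g→2
  result₁ = [2 1 2]
2) trace h;k:
  0 h→4 k→1
  1 h→1 k→1
  2 h→2 k→1
  result₂ = [1 1 1]
Equal? distinct morphisms ✗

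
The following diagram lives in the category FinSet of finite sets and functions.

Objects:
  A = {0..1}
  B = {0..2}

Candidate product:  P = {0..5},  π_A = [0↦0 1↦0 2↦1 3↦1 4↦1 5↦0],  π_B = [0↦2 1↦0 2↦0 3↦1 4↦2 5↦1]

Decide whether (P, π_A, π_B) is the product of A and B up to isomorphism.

|A|·|B| = 2·3 = 6;  |P| = 6
Check the pairing map k ↦ (π_A(k), π_B(k)):
  0 ↦ (0,2)
  1 ↦ (0,0)
  2 ↦ (1,0)
  3 ↦ (1,1)
  4 ↦ (1,2)
  5 ↦ (0,1)
distinct pairs in image: 6 / 6 needed
  → bijection onto A×B; projections well-typed.

Answer: VALID PRODUCT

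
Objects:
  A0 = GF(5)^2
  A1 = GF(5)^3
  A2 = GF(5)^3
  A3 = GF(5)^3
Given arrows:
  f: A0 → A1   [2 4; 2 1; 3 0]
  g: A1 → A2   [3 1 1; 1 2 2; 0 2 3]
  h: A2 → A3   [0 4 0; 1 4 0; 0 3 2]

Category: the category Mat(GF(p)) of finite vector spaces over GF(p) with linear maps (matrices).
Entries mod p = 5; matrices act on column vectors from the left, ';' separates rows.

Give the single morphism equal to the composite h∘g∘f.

Answer: [3 4; 4 2; 2 2]

Derivation:
  e0=[1,0] f→[2,2,3] g→[1,2,3] h→[3,4,2]
  e1=[0,1] f→[4,1,0] g→[3,1,2] h→[4,2,2]
⟦path⟧: [3 4; 4 2; 2 2]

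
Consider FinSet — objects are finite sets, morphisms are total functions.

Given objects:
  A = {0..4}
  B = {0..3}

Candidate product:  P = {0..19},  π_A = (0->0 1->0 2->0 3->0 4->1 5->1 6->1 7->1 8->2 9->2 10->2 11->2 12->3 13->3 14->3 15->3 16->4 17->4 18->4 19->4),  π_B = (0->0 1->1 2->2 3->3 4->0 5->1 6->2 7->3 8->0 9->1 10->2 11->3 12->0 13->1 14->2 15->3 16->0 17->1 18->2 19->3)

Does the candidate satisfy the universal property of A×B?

Answer: VALID PRODUCT

Trace:
|A|·|B| = 5·4 = 20;  |P| = 20
Check the pairing map k ↦ (π_A(k), π_B(k)):
  0 -> (0,0)
  1 -> (0,1)
  2 -> (0,2)
  3 -> (0,3)
  4 -> (1,0)
  5 -> (1,1)
  6 -> (1,2)
  7 -> (1,3)
  8 -> (2,0)
  9 -> (2,1)
  10 -> (2,2)
  11 -> (2,3)
  12 -> (3,0)
  13 -> (3,1)
  14 -> (3,2)
  15 -> (3,3)
  16 -> (4,0)
  17 -> (4,1)
  18 -> (4,2)
  19 -> (4,3)
distinct pairs in image: 20 / 20 needed
  → bijection onto A×B; projections well-typed.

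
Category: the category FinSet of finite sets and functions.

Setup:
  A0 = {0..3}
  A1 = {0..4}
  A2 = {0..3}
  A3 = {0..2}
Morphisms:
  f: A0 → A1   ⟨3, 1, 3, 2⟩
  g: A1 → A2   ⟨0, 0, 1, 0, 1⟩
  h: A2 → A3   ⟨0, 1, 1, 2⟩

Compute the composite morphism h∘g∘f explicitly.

  0 f→3 g→0 h→0
  1 f→1 g→0 h→0
  2 f→3 g→0 h→0
  3 f→2 g→1 h→1
composite: ⟨0, 0, 0, 1⟩

Answer: ⟨0, 0, 0, 1⟩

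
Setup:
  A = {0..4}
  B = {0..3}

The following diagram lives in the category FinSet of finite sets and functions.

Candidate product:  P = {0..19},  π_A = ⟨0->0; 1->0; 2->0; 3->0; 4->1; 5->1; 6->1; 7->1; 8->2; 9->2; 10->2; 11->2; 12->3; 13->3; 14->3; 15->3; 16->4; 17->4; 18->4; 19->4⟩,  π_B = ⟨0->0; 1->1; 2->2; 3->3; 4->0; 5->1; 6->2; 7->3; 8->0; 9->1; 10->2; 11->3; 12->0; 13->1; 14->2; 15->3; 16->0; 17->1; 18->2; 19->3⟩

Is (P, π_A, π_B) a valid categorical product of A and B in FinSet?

|A|·|B| = 5·4 = 20;  |P| = 20
Check the pairing map k ↦ (π_A(k), π_B(k)):
  0 -> (0,0)
  1 -> (0,1)
  2 -> (0,2)
  3 -> (0,3)
  4 -> (1,0)
  5 -> (1,1)
  6 -> (1,2)
  7 -> (1,3)
  8 -> (2,0)
  9 -> (2,1)
  10 -> (2,2)
  11 -> (2,3)
  12 -> (3,0)
  13 -> (3,1)
  14 -> (3,2)
  15 -> (3,3)
  16 -> (4,0)
  17 -> (4,1)
  18 -> (4,2)
  19 -> (4,3)
distinct pairs in image: 20 / 20 needed
  → bijection onto A×B; projections well-typed.

Answer: VALID PRODUCT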